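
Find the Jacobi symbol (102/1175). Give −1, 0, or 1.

1

Pull out 2: since 1175 ≡ 7 (mod 8), (2/1175) = +1.
Reciprocity: 51 ≡ 3 and 1175 ≡ 3 (mod 4), so (51/1175) = −(1175/51).
Reduce top mod 51: now compute (2/51).
Pull out 2: since 51 ≡ 3 (mod 8), (2/51) = -1.
Reached (1/51) = 1. Collecting the sign flips along the way, the symbol is +1.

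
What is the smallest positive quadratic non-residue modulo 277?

(2/277) = −1, so 2 is the smallest positive non-residue mod 277.

2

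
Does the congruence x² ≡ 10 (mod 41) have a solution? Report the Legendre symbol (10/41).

1

Euler's criterion: (10/41) ≡ 10^20 (mod 41).
10^2 ≡ 18 (mod 41)
10^4 ≡ 37 (mod 41)
10^8 ≡ 16 (mod 41)
10^16 ≡ 10 (mod 41)
10^20 = 10^(16+4) ≡ 1 (mod 41).
Result is 1, so (10/41) = 1.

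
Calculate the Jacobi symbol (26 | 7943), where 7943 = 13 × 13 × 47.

Pull out 2: since 7943 ≡ 7 (mod 8), (2/7943) = +1.
Reciprocity: 13 ≡ 1 and 7943 ≡ 3 (mod 4), so (13/7943) = +(7943/13).
Reduce top mod 13: now compute (0/13).
Top reduces to 0: gcd > 1, so the symbol is 0.

0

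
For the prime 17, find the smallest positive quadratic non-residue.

3

(2/17) = +1, so 2 is a residue.
(3/17) = −1, so 3 is the smallest positive non-residue mod 17.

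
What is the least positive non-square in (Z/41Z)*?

(2/41) = +1, so 2 is a residue.
(3/41) = −1, so 3 is the smallest positive non-residue mod 41.

3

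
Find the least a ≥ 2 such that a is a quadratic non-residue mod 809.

(2/809) = +1, so 2 is a residue.
(3/809) = −1, so 3 is the smallest positive non-residue mod 809.

3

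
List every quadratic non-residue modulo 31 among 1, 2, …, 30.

3,6,11,12,13,15,17,21,22,23,24,26,27,29,30

Square k = 1,…,15 (k and 31−k give the same square):
1²=1, 2²=4, 3²=9, 4²=16, 5²=25, 6²≡5, 7²≡18, 8²≡2, 9²≡19, 10²≡7, 11²≡28, 12²≡20, 13²≡14, 14²≡10, 15²≡8 (mod 31).
The residues are {1, 2, 4, 5, 7, 8, 9, 10, 14, 16, 18, 19, 20, 25, 28}; the non-residues are the remaining 15 nonzero classes.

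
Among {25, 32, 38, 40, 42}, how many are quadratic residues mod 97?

2

(25/97) = +1 → QR.
(32/97) = +1 → QR.
(38/97) = -1 → non-residue.
(40/97) = -1 → non-residue.
(42/97) = -1 → non-residue.
Total quadratic residues among the 5: 2.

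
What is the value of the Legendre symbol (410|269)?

-1

Euler's criterion: (410/269) ≡ 141^134 (mod 269).
141^2 ≡ 244 (mod 269)
141^4 ≡ 87 (mod 269)
141^8 ≡ 37 (mod 269)
141^16 ≡ 24 (mod 269)
141^32 ≡ 38 (mod 269)
141^64 ≡ 99 (mod 269)
141^128 ≡ 117 (mod 269)
141^134 = 141^(128+4+2) ≡ 268 (mod 269).
Result is 268 ≡ −1, so (410/269) = −1.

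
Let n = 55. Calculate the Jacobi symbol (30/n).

0

Pull out 2: since 55 ≡ 7 (mod 8), (2/55) = +1.
Reciprocity: 15 ≡ 3 and 55 ≡ 3 (mod 4), so (15/55) = −(55/15).
Reduce top mod 15: now compute (10/15).
Pull out 2: since 15 ≡ 7 (mod 8), (2/15) = +1.
Reciprocity: 5 ≡ 1 and 15 ≡ 3 (mod 4), so (5/15) = +(15/5).
Reduce top mod 5: now compute (0/5).
Top reduces to 0: gcd > 1, so the symbol is 0.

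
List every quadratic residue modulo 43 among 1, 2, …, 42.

Square k = 1,…,21 (k and 43−k give the same square):
1²=1, 2²=4, 3²=9, 4²=16, 5²=25, 6²=36, 7²≡6, 8²≡21, 9²≡38, 10²≡14, 11²≡35, 12²≡15, 13²≡40, 14²≡24, 15²≡10, 16²≡41, 17²≡31, 18²≡23, 19²≡17, 20²≡13, 21²≡11 (mod 43).
So the quadratic residues mod 43 are {1, 4, 6, 9, 10, 11, 13, 14, 15, 16, 17, 21, 23, 24, 25, 31, 35, 36, 38, 40, 41}.

1 4 6 9 10 11 13 14 15 16 17 21 23 24 25 31 35 36 38 40 41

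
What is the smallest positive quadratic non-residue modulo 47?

(2/47) = +1, so 2 is a residue.
(3/47) = +1, so 3 is a residue.
(4/47) = +1, so 4 is a residue.
(5/47) = −1, so 5 is the smallest positive non-residue mod 47.

5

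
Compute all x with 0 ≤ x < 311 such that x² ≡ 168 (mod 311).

146, 165

Since 311 ≡ 3 (mod 4), a square root of 168 is 168^((311+1)/4) = 168^78 mod 311.
Repeated squaring: 168^2≡234, 168^4≡20, 168^8≡89, 168^16≡146, 168^32≡168, 168^64≡234 (mod 311).
168^78 = 168^(64+8+4+2) ≡ 146 (mod 311).
Check: 146² = 21316 ≡ 168 (mod 311). The two roots are 146 and 165.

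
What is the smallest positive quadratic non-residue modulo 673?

5

(2/673) = +1, so 2 is a residue.
(3/673) = +1, so 3 is a residue.
(4/673) = +1, so 4 is a residue.
(5/673) = −1, so 5 is the smallest positive non-residue mod 673.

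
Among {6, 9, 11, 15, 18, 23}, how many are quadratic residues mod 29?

3

(6/29) = +1 → QR.
(9/29) = +1 → QR.
(11/29) = -1 → non-residue.
(15/29) = -1 → non-residue.
(18/29) = -1 → non-residue.
(23/29) = +1 → QR.
Total quadratic residues among the 6: 3.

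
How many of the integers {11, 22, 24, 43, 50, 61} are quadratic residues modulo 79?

(11/79) = +1 → QR.
(22/79) = +1 → QR.
(24/79) = -1 → non-residue.
(43/79) = -1 → non-residue.
(50/79) = +1 → QR.
(61/79) = -1 → non-residue.
Total quadratic residues among the 6: 3.

3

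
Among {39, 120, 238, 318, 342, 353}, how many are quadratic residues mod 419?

(39/419) = +1 → QR.
(120/419) = -1 → non-residue.
(238/419) = +1 → QR.
(318/419) = +1 → QR.
(342/419) = +1 → QR.
(353/419) = -1 → non-residue.
Total quadratic residues among the 6: 4.

4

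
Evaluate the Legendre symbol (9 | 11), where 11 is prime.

1

Euler's criterion: (9/11) ≡ 9^5 (mod 11).
9^2 ≡ 4 (mod 11)
9^4 ≡ 5 (mod 11)
9^5 = 9^(4+1) ≡ 1 (mod 11).
Result is 1, so (9/11) = 1.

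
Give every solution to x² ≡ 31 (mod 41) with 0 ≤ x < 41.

20, 21

41 ≡ 1 (mod 4), so we find a root by search.
Trying successive values, 20² = 400 ≡ 31 (mod 41). The other root is 41 − 20 = 21.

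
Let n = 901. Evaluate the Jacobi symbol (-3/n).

1

First reduce: -3 ≡ 898 (mod 901).
Pull out 2: since 901 ≡ 5 (mod 8), (2/901) = -1.
Reciprocity: 449 ≡ 1 and 901 ≡ 1 (mod 4), so (449/901) = +(901/449).
Reduce top mod 449: now compute (3/449).
Reciprocity: 3 ≡ 3 and 449 ≡ 1 (mod 4), so (3/449) = +(449/3).
Reduce top mod 3: now compute (2/3).
Pull out 2: since 3 ≡ 3 (mod 8), (2/3) = -1.
Reached (1/3) = 1. Collecting the sign flips along the way, the symbol is +1.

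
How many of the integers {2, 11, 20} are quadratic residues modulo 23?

(2/23) = +1 → QR.
(11/23) = -1 → non-residue.
(20/23) = -1 → non-residue.
Total quadratic residues among the 3: 1.

1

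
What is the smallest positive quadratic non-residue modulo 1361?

(2/1361) = +1, so 2 is a residue.
(3/1361) = −1, so 3 is the smallest positive non-residue mod 1361.

3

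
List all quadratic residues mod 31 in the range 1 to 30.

Square k = 1,…,15 (k and 31−k give the same square):
1²=1, 2²=4, 3²=9, 4²=16, 5²=25, 6²≡5, 7²≡18, 8²≡2, 9²≡19, 10²≡7, 11²≡28, 12²≡20, 13²≡14, 14²≡10, 15²≡8 (mod 31).
So the quadratic residues mod 31 are {1, 2, 4, 5, 7, 8, 9, 10, 14, 16, 18, 19, 20, 25, 28}.

1,2,4,5,7,8,9,10,14,16,18,19,20,25,28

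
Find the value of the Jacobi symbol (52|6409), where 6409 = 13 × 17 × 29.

0

Pull out 2^2: since 6409 ≡ 1 (mod 8), (2/6409) = +1, so (2/6409)^2 = +1.
Reciprocity: 13 ≡ 1 and 6409 ≡ 1 (mod 4), so (13/6409) = +(6409/13).
Reduce top mod 13: now compute (0/13).
Top reduces to 0: gcd > 1, so the symbol is 0.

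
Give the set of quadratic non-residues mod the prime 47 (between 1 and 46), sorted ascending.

Square k = 1,…,23 (k and 47−k give the same square):
1²=1, 2²=4, 3²=9, 4²=16, 5²=25, 6²=36, 7²≡2, 8²≡17, 9²≡34, 10²≡6, 11²≡27, 12²≡3, 13²≡28, 14²≡8, 15²≡37, 16²≡21, 17²≡7, 18²≡42, 19²≡32, 20²≡24, 21²≡18, 22²≡14, 23²≡12 (mod 47).
The residues are {1, 2, 3, 4, 6, 7, 8, 9, 12, 14, 16, 17, 18, 21, 24, 25, 27, 28, 32, 34, 36, 37, 42}; the non-residues are the remaining 23 nonzero classes.

5, 10, 11, 13, 15, 19, 20, 22, 23, 26, 29, 30, 31, 33, 35, 38, 39, 40, 41, 43, 44, 45, 46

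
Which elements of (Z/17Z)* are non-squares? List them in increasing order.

3, 5, 6, 7, 10, 11, 12, 14

Square k = 1,…,8 (k and 17−k give the same square):
1²=1, 2²=4, 3²=9, 4²=16, 5²≡8, 6²≡2, 7²≡15, 8²≡13 (mod 17).
The residues are {1, 2, 4, 8, 9, 13, 15, 16}; the non-residues are the remaining 8 nonzero classes.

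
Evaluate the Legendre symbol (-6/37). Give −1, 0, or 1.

First reduce: -6 ≡ 31 (mod 37).
Reciprocity: 31 ≡ 3 and 37 ≡ 1 (mod 4), so (31/37) = +(37/31).
Reduce top mod 31: now compute (6/31).
Pull out 2: since 31 ≡ 7 (mod 8), (2/31) = +1.
Reciprocity: 3 ≡ 3 and 31 ≡ 3 (mod 4), so (3/31) = −(31/3).
Reduce top mod 3: now compute (1/3).
Reached (1/3) = 1. Collecting the sign flips along the way, the symbol is -1.

-1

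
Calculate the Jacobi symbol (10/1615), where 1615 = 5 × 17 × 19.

0

Pull out 2: since 1615 ≡ 7 (mod 8), (2/1615) = +1.
Reciprocity: 5 ≡ 1 and 1615 ≡ 3 (mod 4), so (5/1615) = +(1615/5).
Reduce top mod 5: now compute (0/5).
Top reduces to 0: gcd > 1, so the symbol is 0.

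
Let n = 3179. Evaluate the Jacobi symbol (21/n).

-1

Reciprocity: 21 ≡ 1 and 3179 ≡ 3 (mod 4), so (21/3179) = +(3179/21).
Reduce top mod 21: now compute (8/21).
Pull out 2^3: since 21 ≡ 5 (mod 8), (2/21) = -1, so (2/21)^3 = -1.
Reached (1/21) = 1. Collecting the sign flips along the way, the symbol is -1.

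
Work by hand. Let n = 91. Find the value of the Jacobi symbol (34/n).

Pull out 2: since 91 ≡ 3 (mod 8), (2/91) = -1.
Reciprocity: 17 ≡ 1 and 91 ≡ 3 (mod 4), so (17/91) = +(91/17).
Reduce top mod 17: now compute (6/17).
Pull out 2: since 17 ≡ 1 (mod 8), (2/17) = +1.
Reciprocity: 3 ≡ 3 and 17 ≡ 1 (mod 4), so (3/17) = +(17/3).
Reduce top mod 3: now compute (2/3).
Pull out 2: since 3 ≡ 3 (mod 8), (2/3) = -1.
Reached (1/3) = 1. Collecting the sign flips along the way, the symbol is +1.

1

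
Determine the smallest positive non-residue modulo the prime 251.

2

(2/251) = −1, so 2 is the smallest positive non-residue mod 251.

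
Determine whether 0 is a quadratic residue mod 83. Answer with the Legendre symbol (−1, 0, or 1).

Top reduces to 0: gcd > 1, so the symbol is 0.

0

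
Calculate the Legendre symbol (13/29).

1

Reciprocity: 13 ≡ 1 and 29 ≡ 1 (mod 4), so (13/29) = +(29/13).
Reduce top mod 13: now compute (3/13).
Reciprocity: 3 ≡ 3 and 13 ≡ 1 (mod 4), so (3/13) = +(13/3).
Reduce top mod 3: now compute (1/3).
Reached (1/3) = 1. Collecting the sign flips along the way, the symbol is +1.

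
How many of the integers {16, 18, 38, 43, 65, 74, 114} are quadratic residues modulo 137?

5

(16/137) = +1 → QR.
(18/137) = +1 → QR.
(38/137) = +1 → QR.
(43/137) = -1 → non-residue.
(65/137) = +1 → QR.
(74/137) = +1 → QR.
(114/137) = -1 → non-residue.
Total quadratic residues among the 7: 5.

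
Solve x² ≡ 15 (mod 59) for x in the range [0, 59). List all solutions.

29, 30

Since 59 ≡ 3 (mod 4), a square root of 15 is 15^((59+1)/4) = 15^15 mod 59.
Repeated squaring: 15^2≡48, 15^4≡3, 15^8≡9 (mod 59).
15^15 = 15^(8+4+2+1) ≡ 29 (mod 59).
Check: 29² = 841 ≡ 15 (mod 59). The two roots are 29 and 30.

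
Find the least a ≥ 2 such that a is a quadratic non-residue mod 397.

(2/397) = −1, so 2 is the smallest positive non-residue mod 397.

2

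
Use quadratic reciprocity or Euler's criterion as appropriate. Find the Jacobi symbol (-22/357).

First reduce: -22 ≡ 335 (mod 357).
Reciprocity: 335 ≡ 3 and 357 ≡ 1 (mod 4), so (335/357) = +(357/335).
Reduce top mod 335: now compute (22/335).
Pull out 2: since 335 ≡ 7 (mod 8), (2/335) = +1.
Reciprocity: 11 ≡ 3 and 335 ≡ 3 (mod 4), so (11/335) = −(335/11).
Reduce top mod 11: now compute (5/11).
Reciprocity: 5 ≡ 1 and 11 ≡ 3 (mod 4), so (5/11) = +(11/5).
Reduce top mod 5: now compute (1/5).
Reached (1/5) = 1. Collecting the sign flips along the way, the symbol is -1.

-1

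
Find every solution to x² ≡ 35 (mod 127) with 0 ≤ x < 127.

Since 127 ≡ 3 (mod 4), a square root of 35 is 35^((127+1)/4) = 35^32 mod 127.
Repeated squaring: 35^2≡82, 35^4≡120, 35^8≡49, 35^16≡115, 35^32≡17 (mod 127).
35^32 = 35^(32) ≡ 17 (mod 127).
Check: 17² = 289 ≡ 35 (mod 127). The two roots are 17 and 110.

17, 110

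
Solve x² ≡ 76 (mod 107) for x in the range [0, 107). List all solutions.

41, 66

Since 107 ≡ 3 (mod 4), a square root of 76 is 76^((107+1)/4) = 76^27 mod 107.
Repeated squaring: 76^2≡105, 76^4≡4, 76^8≡16, 76^16≡42 (mod 107).
76^27 = 76^(16+8+2+1) ≡ 41 (mod 107).
Check: 41² = 1681 ≡ 76 (mod 107). The two roots are 41 and 66.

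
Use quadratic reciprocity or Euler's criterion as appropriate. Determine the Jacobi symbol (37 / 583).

1

Reciprocity: 37 ≡ 1 and 583 ≡ 3 (mod 4), so (37/583) = +(583/37).
Reduce top mod 37: now compute (28/37).
Pull out 2^2: since 37 ≡ 5 (mod 8), (2/37) = -1, so (2/37)^2 = +1.
Reciprocity: 7 ≡ 3 and 37 ≡ 1 (mod 4), so (7/37) = +(37/7).
Reduce top mod 7: now compute (2/7).
Pull out 2: since 7 ≡ 7 (mod 8), (2/7) = +1.
Reached (1/7) = 1. Collecting the sign flips along the way, the symbol is +1.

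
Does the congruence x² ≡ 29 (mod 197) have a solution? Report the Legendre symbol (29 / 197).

Euler's criterion: (29/197) ≡ 29^98 (mod 197).
29^2 ≡ 53 (mod 197)
29^4 ≡ 51 (mod 197)
29^8 ≡ 40 (mod 197)
29^16 ≡ 24 (mod 197)
29^32 ≡ 182 (mod 197)
29^64 ≡ 28 (mod 197)
29^98 = 29^(64+32+2) ≡ 1 (mod 197).
Result is 1, so (29/197) = 1.

1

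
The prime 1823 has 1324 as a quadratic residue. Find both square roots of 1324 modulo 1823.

Since 1823 ≡ 3 (mod 4), a square root of 1324 is 1324^((1823+1)/4) = 1324^456 mod 1823.
Repeated squaring: 1324^2≡1073, 1324^4≡1016, 1324^8≡438, 1324^16≡429, 1324^32≡1741, 1324^64≡1255, 1324^128≡1776, 1324^256≡386 (mod 1823).
1324^456 = 1324^(256+128+64+8) ≡ 1238 (mod 1823).
Check: 1238² = 1532644 ≡ 1324 (mod 1823). The two roots are 585 and 1238.

585, 1238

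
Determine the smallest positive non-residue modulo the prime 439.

3

(2/439) = +1, so 2 is a residue.
(3/439) = −1, so 3 is the smallest positive non-residue mod 439.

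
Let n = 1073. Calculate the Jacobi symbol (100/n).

1

Pull out 2^2: since 1073 ≡ 1 (mod 8), (2/1073) = +1, so (2/1073)^2 = +1.
Reciprocity: 25 ≡ 1 and 1073 ≡ 1 (mod 4), so (25/1073) = +(1073/25).
Reduce top mod 25: now compute (23/25).
Reciprocity: 23 ≡ 3 and 25 ≡ 1 (mod 4), so (23/25) = +(25/23).
Reduce top mod 23: now compute (2/23).
Pull out 2: since 23 ≡ 7 (mod 8), (2/23) = +1.
Reached (1/23) = 1. Collecting the sign flips along the way, the symbol is +1.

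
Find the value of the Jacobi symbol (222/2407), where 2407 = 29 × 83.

Pull out 2: since 2407 ≡ 7 (mod 8), (2/2407) = +1.
Reciprocity: 111 ≡ 3 and 2407 ≡ 3 (mod 4), so (111/2407) = −(2407/111).
Reduce top mod 111: now compute (76/111).
Pull out 2^2: since 111 ≡ 7 (mod 8), (2/111) = +1, so (2/111)^2 = +1.
Reciprocity: 19 ≡ 3 and 111 ≡ 3 (mod 4), so (19/111) = −(111/19).
Reduce top mod 19: now compute (16/19).
Pull out 2^4: since 19 ≡ 3 (mod 8), (2/19) = -1, so (2/19)^4 = +1.
Reached (1/19) = 1. Collecting the sign flips along the way, the symbol is +1.

1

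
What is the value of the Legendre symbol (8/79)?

1

Pull out 2^3: since 79 ≡ 7 (mod 8), (2/79) = +1, so (2/79)^3 = +1.
Reached (1/79) = 1. Collecting the sign flips along the way, the symbol is +1.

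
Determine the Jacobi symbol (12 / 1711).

-1

Pull out 2^2: since 1711 ≡ 7 (mod 8), (2/1711) = +1, so (2/1711)^2 = +1.
Reciprocity: 3 ≡ 3 and 1711 ≡ 3 (mod 4), so (3/1711) = −(1711/3).
Reduce top mod 3: now compute (1/3).
Reached (1/3) = 1. Collecting the sign flips along the way, the symbol is -1.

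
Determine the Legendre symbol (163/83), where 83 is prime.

Euler's criterion: (163/83) ≡ 80^41 (mod 83).
80^2 ≡ 9 (mod 83)
80^4 ≡ 81 (mod 83)
80^8 ≡ 4 (mod 83)
80^16 ≡ 16 (mod 83)
80^32 ≡ 7 (mod 83)
80^41 = 80^(32+8+1) ≡ 82 (mod 83).
Result is 82 ≡ −1, so (163/83) = −1.

-1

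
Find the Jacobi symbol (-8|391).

First reduce: -8 ≡ 383 (mod 391).
Reciprocity: 383 ≡ 3 and 391 ≡ 3 (mod 4), so (383/391) = −(391/383).
Reduce top mod 383: now compute (8/383).
Pull out 2^3: since 383 ≡ 7 (mod 8), (2/383) = +1, so (2/383)^3 = +1.
Reached (1/383) = 1. Collecting the sign flips along the way, the symbol is -1.

-1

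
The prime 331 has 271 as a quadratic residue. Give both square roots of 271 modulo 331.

101, 230

Since 331 ≡ 3 (mod 4), a square root of 271 is 271^((331+1)/4) = 271^83 mod 331.
Repeated squaring: 271^2≡290, 271^4≡26, 271^8≡14, 271^16≡196, 271^32≡20, 271^64≡69 (mod 331).
271^83 = 271^(64+16+2+1) ≡ 230 (mod 331).
Check: 230² = 52900 ≡ 271 (mod 331). The two roots are 101 and 230.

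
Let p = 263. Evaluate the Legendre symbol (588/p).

1

First reduce: 588 ≡ 62 (mod 263).
Pull out 2: since 263 ≡ 7 (mod 8), (2/263) = +1.
Reciprocity: 31 ≡ 3 and 263 ≡ 3 (mod 4), so (31/263) = −(263/31).
Reduce top mod 31: now compute (15/31).
Reciprocity: 15 ≡ 3 and 31 ≡ 3 (mod 4), so (15/31) = −(31/15).
Reduce top mod 15: now compute (1/15).
Reached (1/15) = 1. Collecting the sign flips along the way, the symbol is +1.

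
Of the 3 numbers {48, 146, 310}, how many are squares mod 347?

2

(48/347) = +1 → QR.
(146/347) = -1 → non-residue.
(310/347) = +1 → QR.
Total quadratic residues among the 3: 2.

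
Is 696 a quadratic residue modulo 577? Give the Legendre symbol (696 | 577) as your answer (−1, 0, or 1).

-1

First reduce: 696 ≡ 119 (mod 577).
Reciprocity: 119 ≡ 3 and 577 ≡ 1 (mod 4), so (119/577) = +(577/119).
Reduce top mod 119: now compute (101/119).
Reciprocity: 101 ≡ 1 and 119 ≡ 3 (mod 4), so (101/119) = +(119/101).
Reduce top mod 101: now compute (18/101).
Pull out 2: since 101 ≡ 5 (mod 8), (2/101) = -1.
Reciprocity: 9 ≡ 1 and 101 ≡ 1 (mod 4), so (9/101) = +(101/9).
Reduce top mod 9: now compute (2/9).
Pull out 2: since 9 ≡ 1 (mod 8), (2/9) = +1.
Reached (1/9) = 1. Collecting the sign flips along the way, the symbol is -1.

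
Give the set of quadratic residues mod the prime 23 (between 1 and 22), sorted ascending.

Square k = 1,…,11 (k and 23−k give the same square):
1²=1, 2²=4, 3²=9, 4²=16, 5²≡2, 6²≡13, 7²≡3, 8²≡18, 9²≡12, 10²≡8, 11²≡6 (mod 23).
So the quadratic residues mod 23 are {1, 2, 3, 4, 6, 8, 9, 12, 13, 16, 18}.

1,2,3,4,6,8,9,12,13,16,18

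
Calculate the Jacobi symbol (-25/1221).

1

First reduce: -25 ≡ 1196 (mod 1221).
Pull out 2^2: since 1221 ≡ 5 (mod 8), (2/1221) = -1, so (2/1221)^2 = +1.
Reciprocity: 299 ≡ 3 and 1221 ≡ 1 (mod 4), so (299/1221) = +(1221/299).
Reduce top mod 299: now compute (25/299).
Reciprocity: 25 ≡ 1 and 299 ≡ 3 (mod 4), so (25/299) = +(299/25).
Reduce top mod 25: now compute (24/25).
Pull out 2^3: since 25 ≡ 1 (mod 8), (2/25) = +1, so (2/25)^3 = +1.
Reciprocity: 3 ≡ 3 and 25 ≡ 1 (mod 4), so (3/25) = +(25/3).
Reduce top mod 3: now compute (1/3).
Reached (1/3) = 1. Collecting the sign flips along the way, the symbol is +1.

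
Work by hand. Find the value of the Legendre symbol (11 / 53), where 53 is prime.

1

Euler's criterion: (11/53) ≡ 11^26 (mod 53).
11^2 ≡ 15 (mod 53)
11^4 ≡ 13 (mod 53)
11^8 ≡ 10 (mod 53)
11^16 ≡ 47 (mod 53)
11^26 = 11^(16+8+2) ≡ 1 (mod 53).
Result is 1, so (11/53) = 1.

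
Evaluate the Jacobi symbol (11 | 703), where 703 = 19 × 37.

Reciprocity: 11 ≡ 3 and 703 ≡ 3 (mod 4), so (11/703) = −(703/11).
Reduce top mod 11: now compute (10/11).
Pull out 2: since 11 ≡ 3 (mod 8), (2/11) = -1.
Reciprocity: 5 ≡ 1 and 11 ≡ 3 (mod 4), so (5/11) = +(11/5).
Reduce top mod 5: now compute (1/5).
Reached (1/5) = 1. Collecting the sign flips along the way, the symbol is +1.

1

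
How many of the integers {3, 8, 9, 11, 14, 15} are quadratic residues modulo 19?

2

(3/19) = -1 → non-residue.
(8/19) = -1 → non-residue.
(9/19) = +1 → QR.
(11/19) = +1 → QR.
(14/19) = -1 → non-residue.
(15/19) = -1 → non-residue.
Total quadratic residues among the 6: 2.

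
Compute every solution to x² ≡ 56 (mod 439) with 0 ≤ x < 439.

94, 345

Since 439 ≡ 3 (mod 4), a square root of 56 is 56^((439+1)/4) = 56^110 mod 439.
Repeated squaring: 56^2≡63, 56^4≡18, 56^8≡324, 56^16≡55, 56^32≡391, 56^64≡109 (mod 439).
56^110 = 56^(64+32+8+4+2) ≡ 345 (mod 439).
Check: 345² = 119025 ≡ 56 (mod 439). The two roots are 94 and 345.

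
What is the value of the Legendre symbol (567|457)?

First reduce: 567 ≡ 110 (mod 457).
Pull out 2: since 457 ≡ 1 (mod 8), (2/457) = +1.
Reciprocity: 55 ≡ 3 and 457 ≡ 1 (mod 4), so (55/457) = +(457/55).
Reduce top mod 55: now compute (17/55).
Reciprocity: 17 ≡ 1 and 55 ≡ 3 (mod 4), so (17/55) = +(55/17).
Reduce top mod 17: now compute (4/17).
Pull out 2^2: since 17 ≡ 1 (mod 8), (2/17) = +1, so (2/17)^2 = +1.
Reached (1/17) = 1. Collecting the sign flips along the way, the symbol is +1.

1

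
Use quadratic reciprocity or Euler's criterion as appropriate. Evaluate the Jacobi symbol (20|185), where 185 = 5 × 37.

0

Pull out 2^2: since 185 ≡ 1 (mod 8), (2/185) = +1, so (2/185)^2 = +1.
Reciprocity: 5 ≡ 1 and 185 ≡ 1 (mod 4), so (5/185) = +(185/5).
Reduce top mod 5: now compute (0/5).
Top reduces to 0: gcd > 1, so the symbol is 0.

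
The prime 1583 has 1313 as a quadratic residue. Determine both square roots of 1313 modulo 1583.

Since 1583 ≡ 3 (mod 4), a square root of 1313 is 1313^((1583+1)/4) = 1313^396 mod 1583.
Repeated squaring: 1313^2≡82, 1313^4≡392, 1313^8≡113, 1313^16≡105, 1313^32≡1527, 1313^64≡1553, 1313^128≡900, 1313^256≡1087 (mod 1583).
1313^396 = 1313^(256+128+8+4) ≡ 1415 (mod 1583).
Check: 1415² = 2002225 ≡ 1313 (mod 1583). The two roots are 168 and 1415.

168, 1415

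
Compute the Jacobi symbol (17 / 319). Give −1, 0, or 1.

Reciprocity: 17 ≡ 1 and 319 ≡ 3 (mod 4), so (17/319) = +(319/17).
Reduce top mod 17: now compute (13/17).
Reciprocity: 13 ≡ 1 and 17 ≡ 1 (mod 4), so (13/17) = +(17/13).
Reduce top mod 13: now compute (4/13).
Pull out 2^2: since 13 ≡ 5 (mod 8), (2/13) = -1, so (2/13)^2 = +1.
Reached (1/13) = 1. Collecting the sign flips along the way, the symbol is +1.

1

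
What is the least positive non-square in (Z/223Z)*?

3

(2/223) = +1, so 2 is a residue.
(3/223) = −1, so 3 is the smallest positive non-residue mod 223.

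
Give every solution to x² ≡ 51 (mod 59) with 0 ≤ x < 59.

Since 59 ≡ 3 (mod 4), a square root of 51 is 51^((59+1)/4) = 51^15 mod 59.
Repeated squaring: 51^2≡5, 51^4≡25, 51^8≡35 (mod 59).
51^15 = 51^(8+4+2+1) ≡ 46 (mod 59).
Check: 46² = 2116 ≡ 51 (mod 59). The two roots are 13 and 46.

13, 46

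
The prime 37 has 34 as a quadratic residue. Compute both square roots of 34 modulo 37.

16, 21

37 ≡ 1 (mod 4), so we find a root by search.
Trying successive values, 16² = 256 ≡ 34 (mod 37). The other root is 37 − 16 = 21.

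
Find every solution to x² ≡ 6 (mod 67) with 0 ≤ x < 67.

26, 41

Since 67 ≡ 3 (mod 4), a square root of 6 is 6^((67+1)/4) = 6^17 mod 67.
Repeated squaring: 6^2≡36, 6^4≡23, 6^8≡60, 6^16≡49 (mod 67).
6^17 = 6^(16+1) ≡ 26 (mod 67).
Check: 26² = 676 ≡ 6 (mod 67). The two roots are 26 and 41.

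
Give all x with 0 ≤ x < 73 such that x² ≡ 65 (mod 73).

73 ≡ 1 (mod 4), so we find a root by search.
Trying successive values, 24² = 576 ≡ 65 (mod 73). The other root is 73 − 24 = 49.

24, 49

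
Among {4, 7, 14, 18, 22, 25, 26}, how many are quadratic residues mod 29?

4

(4/29) = +1 → QR.
(7/29) = +1 → QR.
(14/29) = -1 → non-residue.
(18/29) = -1 → non-residue.
(22/29) = +1 → QR.
(25/29) = +1 → QR.
(26/29) = -1 → non-residue.
Total quadratic residues among the 7: 4.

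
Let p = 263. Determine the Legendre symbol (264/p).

1

First reduce: 264 ≡ 1 (mod 263).
Reached (1/263) = 1. Collecting the sign flips along the way, the symbol is +1.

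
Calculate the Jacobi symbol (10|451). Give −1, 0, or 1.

-1

Pull out 2: since 451 ≡ 3 (mod 8), (2/451) = -1.
Reciprocity: 5 ≡ 1 and 451 ≡ 3 (mod 4), so (5/451) = +(451/5).
Reduce top mod 5: now compute (1/5).
Reached (1/5) = 1. Collecting the sign flips along the way, the symbol is -1.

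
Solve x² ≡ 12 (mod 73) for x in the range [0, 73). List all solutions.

31, 42

73 ≡ 1 (mod 4), so we find a root by search.
Trying successive values, 31² = 961 ≡ 12 (mod 73). The other root is 73 − 31 = 42.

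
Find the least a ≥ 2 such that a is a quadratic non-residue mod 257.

3

(2/257) = +1, so 2 is a residue.
(3/257) = −1, so 3 is the smallest positive non-residue mod 257.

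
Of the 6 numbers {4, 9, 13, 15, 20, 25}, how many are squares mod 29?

5

(4/29) = +1 → QR.
(9/29) = +1 → QR.
(13/29) = +1 → QR.
(15/29) = -1 → non-residue.
(20/29) = +1 → QR.
(25/29) = +1 → QR.
Total quadratic residues among the 6: 5.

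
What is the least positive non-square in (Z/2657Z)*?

(2/2657) = +1, so 2 is a residue.
(3/2657) = −1, so 3 is the smallest positive non-residue mod 2657.

3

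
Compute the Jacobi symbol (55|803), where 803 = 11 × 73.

0

Reciprocity: 55 ≡ 3 and 803 ≡ 3 (mod 4), so (55/803) = −(803/55).
Reduce top mod 55: now compute (33/55).
Reciprocity: 33 ≡ 1 and 55 ≡ 3 (mod 4), so (33/55) = +(55/33).
Reduce top mod 33: now compute (22/33).
Pull out 2: since 33 ≡ 1 (mod 8), (2/33) = +1.
Reciprocity: 11 ≡ 3 and 33 ≡ 1 (mod 4), so (11/33) = +(33/11).
Reduce top mod 11: now compute (0/11).
Top reduces to 0: gcd > 1, so the symbol is 0.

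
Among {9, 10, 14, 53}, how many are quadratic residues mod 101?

2

(9/101) = +1 → QR.
(10/101) = -1 → non-residue.
(14/101) = +1 → QR.
(53/101) = -1 → non-residue.
Total quadratic residues among the 4: 2.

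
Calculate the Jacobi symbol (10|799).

1

Pull out 2: since 799 ≡ 7 (mod 8), (2/799) = +1.
Reciprocity: 5 ≡ 1 and 799 ≡ 3 (mod 4), so (5/799) = +(799/5).
Reduce top mod 5: now compute (4/5).
Pull out 2^2: since 5 ≡ 5 (mod 8), (2/5) = -1, so (2/5)^2 = +1.
Reached (1/5) = 1. Collecting the sign flips along the way, the symbol is +1.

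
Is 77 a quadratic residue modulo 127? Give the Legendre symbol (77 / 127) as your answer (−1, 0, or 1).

Euler's criterion: (77/127) ≡ 77^63 (mod 127).
77^2 ≡ 87 (mod 127)
77^4 ≡ 76 (mod 127)
77^8 ≡ 61 (mod 127)
77^16 ≡ 38 (mod 127)
77^32 ≡ 47 (mod 127)
77^63 = 77^(32+16+8+4+2+1) ≡ 126 (mod 127).
Result is 126 ≡ −1, so (77/127) = −1.

-1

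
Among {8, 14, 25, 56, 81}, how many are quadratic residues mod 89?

3

(8/89) = +1 → QR.
(14/89) = -1 → non-residue.
(25/89) = +1 → QR.
(56/89) = -1 → non-residue.
(81/89) = +1 → QR.
Total quadratic residues among the 5: 3.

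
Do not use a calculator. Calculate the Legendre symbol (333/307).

1

First reduce: 333 ≡ 26 (mod 307).
Pull out 2: since 307 ≡ 3 (mod 8), (2/307) = -1.
Reciprocity: 13 ≡ 1 and 307 ≡ 3 (mod 4), so (13/307) = +(307/13).
Reduce top mod 13: now compute (8/13).
Pull out 2^3: since 13 ≡ 5 (mod 8), (2/13) = -1, so (2/13)^3 = -1.
Reached (1/13) = 1. Collecting the sign flips along the way, the symbol is +1.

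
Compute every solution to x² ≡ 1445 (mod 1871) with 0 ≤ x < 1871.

Since 1871 ≡ 3 (mod 4), a square root of 1445 is 1445^((1871+1)/4) = 1445^468 mod 1871.
Repeated squaring: 1445^2≡1860, 1445^4≡121, 1445^8≡1544, 1445^16≡282, 1445^32≡942, 1445^64≡510, 1445^128≡31, 1445^256≡961 (mod 1871).
1445^468 = 1445^(256+128+64+16+4) ≡ 379 (mod 1871).
Check: 379² = 143641 ≡ 1445 (mod 1871). The two roots are 379 and 1492.

379, 1492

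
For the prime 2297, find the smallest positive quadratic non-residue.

(2/2297) = +1, so 2 is a residue.
(3/2297) = −1, so 3 is the smallest positive non-residue mod 2297.

3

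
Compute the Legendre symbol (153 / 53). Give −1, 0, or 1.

First reduce: 153 ≡ 47 (mod 53).
Reciprocity: 47 ≡ 3 and 53 ≡ 1 (mod 4), so (47/53) = +(53/47).
Reduce top mod 47: now compute (6/47).
Pull out 2: since 47 ≡ 7 (mod 8), (2/47) = +1.
Reciprocity: 3 ≡ 3 and 47 ≡ 3 (mod 4), so (3/47) = −(47/3).
Reduce top mod 3: now compute (2/3).
Pull out 2: since 3 ≡ 3 (mod 8), (2/3) = -1.
Reached (1/3) = 1. Collecting the sign flips along the way, the symbol is +1.

1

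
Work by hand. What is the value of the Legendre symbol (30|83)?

1

Euler's criterion: (30/83) ≡ 30^41 (mod 83).
30^2 ≡ 70 (mod 83)
30^4 ≡ 3 (mod 83)
30^8 ≡ 9 (mod 83)
30^16 ≡ 81 (mod 83)
30^32 ≡ 4 (mod 83)
30^41 = 30^(32+8+1) ≡ 1 (mod 83).
Result is 1, so (30/83) = 1.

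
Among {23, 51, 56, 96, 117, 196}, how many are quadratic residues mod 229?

(23/229) = -1 → non-residue.
(51/229) = +1 → QR.
(56/229) = +1 → QR.
(96/229) = -1 → non-residue.
(117/229) = -1 → non-residue.
(196/229) = +1 → QR.
Total quadratic residues among the 6: 3.

3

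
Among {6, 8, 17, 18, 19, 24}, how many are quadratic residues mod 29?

2

(6/29) = +1 → QR.
(8/29) = -1 → non-residue.
(17/29) = -1 → non-residue.
(18/29) = -1 → non-residue.
(19/29) = -1 → non-residue.
(24/29) = +1 → QR.
Total quadratic residues among the 6: 2.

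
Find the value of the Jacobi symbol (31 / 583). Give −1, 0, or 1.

-1

Reciprocity: 31 ≡ 3 and 583 ≡ 3 (mod 4), so (31/583) = −(583/31).
Reduce top mod 31: now compute (25/31).
Reciprocity: 25 ≡ 1 and 31 ≡ 3 (mod 4), so (25/31) = +(31/25).
Reduce top mod 25: now compute (6/25).
Pull out 2: since 25 ≡ 1 (mod 8), (2/25) = +1.
Reciprocity: 3 ≡ 3 and 25 ≡ 1 (mod 4), so (3/25) = +(25/3).
Reduce top mod 3: now compute (1/3).
Reached (1/3) = 1. Collecting the sign flips along the way, the symbol is -1.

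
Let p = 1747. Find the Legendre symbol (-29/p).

First reduce: -29 ≡ 1718 (mod 1747).
Pull out 2: since 1747 ≡ 3 (mod 8), (2/1747) = -1.
Reciprocity: 859 ≡ 3 and 1747 ≡ 3 (mod 4), so (859/1747) = −(1747/859).
Reduce top mod 859: now compute (29/859).
Reciprocity: 29 ≡ 1 and 859 ≡ 3 (mod 4), so (29/859) = +(859/29).
Reduce top mod 29: now compute (18/29).
Pull out 2: since 29 ≡ 5 (mod 8), (2/29) = -1.
Reciprocity: 9 ≡ 1 and 29 ≡ 1 (mod 4), so (9/29) = +(29/9).
Reduce top mod 9: now compute (2/9).
Pull out 2: since 9 ≡ 1 (mod 8), (2/9) = +1.
Reached (1/9) = 1. Collecting the sign flips along the way, the symbol is -1.

-1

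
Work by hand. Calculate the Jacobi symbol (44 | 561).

0

Pull out 2^2: since 561 ≡ 1 (mod 8), (2/561) = +1, so (2/561)^2 = +1.
Reciprocity: 11 ≡ 3 and 561 ≡ 1 (mod 4), so (11/561) = +(561/11).
Reduce top mod 11: now compute (0/11).
Top reduces to 0: gcd > 1, so the symbol is 0.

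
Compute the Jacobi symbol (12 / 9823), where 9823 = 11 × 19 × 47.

-1

Pull out 2^2: since 9823 ≡ 7 (mod 8), (2/9823) = +1, so (2/9823)^2 = +1.
Reciprocity: 3 ≡ 3 and 9823 ≡ 3 (mod 4), so (3/9823) = −(9823/3).
Reduce top mod 3: now compute (1/3).
Reached (1/3) = 1. Collecting the sign flips along the way, the symbol is -1.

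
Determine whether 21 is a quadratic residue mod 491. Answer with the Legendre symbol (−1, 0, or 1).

-1

Euler's criterion: (21/491) ≡ 21^245 (mod 491).
21^2 ≡ 441 (mod 491)
21^4 ≡ 45 (mod 491)
21^8 ≡ 61 (mod 491)
21^16 ≡ 284 (mod 491)
21^32 ≡ 132 (mod 491)
21^64 ≡ 239 (mod 491)
21^128 ≡ 165 (mod 491)
21^245 = 21^(128+64+32+16+4+1) ≡ 490 (mod 491).
Result is 490 ≡ −1, so (21/491) = −1.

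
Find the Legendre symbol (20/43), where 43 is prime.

Pull out 2^2: since 43 ≡ 3 (mod 8), (2/43) = -1, so (2/43)^2 = +1.
Reciprocity: 5 ≡ 1 and 43 ≡ 3 (mod 4), so (5/43) = +(43/5).
Reduce top mod 5: now compute (3/5).
Reciprocity: 3 ≡ 3 and 5 ≡ 1 (mod 4), so (3/5) = +(5/3).
Reduce top mod 3: now compute (2/3).
Pull out 2: since 3 ≡ 3 (mod 8), (2/3) = -1.
Reached (1/3) = 1. Collecting the sign flips along the way, the symbol is -1.

-1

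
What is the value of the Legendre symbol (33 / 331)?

Reciprocity: 33 ≡ 1 and 331 ≡ 3 (mod 4), so (33/331) = +(331/33).
Reduce top mod 33: now compute (1/33).
Reached (1/33) = 1. Collecting the sign flips along the way, the symbol is +1.

1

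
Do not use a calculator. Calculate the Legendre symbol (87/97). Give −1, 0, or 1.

Reciprocity: 87 ≡ 3 and 97 ≡ 1 (mod 4), so (87/97) = +(97/87).
Reduce top mod 87: now compute (10/87).
Pull out 2: since 87 ≡ 7 (mod 8), (2/87) = +1.
Reciprocity: 5 ≡ 1 and 87 ≡ 3 (mod 4), so (5/87) = +(87/5).
Reduce top mod 5: now compute (2/5).
Pull out 2: since 5 ≡ 5 (mod 8), (2/5) = -1.
Reached (1/5) = 1. Collecting the sign flips along the way, the symbol is -1.

-1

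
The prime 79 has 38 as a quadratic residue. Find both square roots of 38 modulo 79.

14, 65

Since 79 ≡ 3 (mod 4), a square root of 38 is 38^((79+1)/4) = 38^20 mod 79.
Repeated squaring: 38^2≡22, 38^4≡10, 38^8≡21, 38^16≡46 (mod 79).
38^20 = 38^(16+4) ≡ 65 (mod 79).
Check: 65² = 4225 ≡ 38 (mod 79). The two roots are 14 and 65.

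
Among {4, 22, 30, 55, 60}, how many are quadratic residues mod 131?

(4/131) = +1 → QR.
(22/131) = -1 → non-residue.
(30/131) = -1 → non-residue.
(55/131) = +1 → QR.
(60/131) = +1 → QR.
Total quadratic residues among the 5: 3.

3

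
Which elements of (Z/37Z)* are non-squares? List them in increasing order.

2 5 6 8 13 14 15 17 18 19 20 22 23 24 29 31 32 35

Square k = 1,…,18 (k and 37−k give the same square):
1²=1, 2²=4, 3²=9, 4²=16, 5²=25, 6²=36, 7²≡12, 8²≡27, 9²≡7, 10²≡26, 11²≡10, 12²≡33, 13²≡21, 14²≡11, 15²≡3, 16²≡34, 17²≡30, 18²≡28 (mod 37).
The residues are {1, 3, 4, 7, 9, 10, 11, 12, 16, 21, 25, 26, 27, 28, 30, 33, 34, 36}; the non-residues are the remaining 18 nonzero classes.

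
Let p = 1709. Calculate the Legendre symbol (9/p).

1

Reciprocity: 9 ≡ 1 and 1709 ≡ 1 (mod 4), so (9/1709) = +(1709/9).
Reduce top mod 9: now compute (8/9).
Pull out 2^3: since 9 ≡ 1 (mod 8), (2/9) = +1, so (2/9)^3 = +1.
Reached (1/9) = 1. Collecting the sign flips along the way, the symbol is +1.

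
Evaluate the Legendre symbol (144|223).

1

Pull out 2^4: since 223 ≡ 7 (mod 8), (2/223) = +1, so (2/223)^4 = +1.
Reciprocity: 9 ≡ 1 and 223 ≡ 3 (mod 4), so (9/223) = +(223/9).
Reduce top mod 9: now compute (7/9).
Reciprocity: 7 ≡ 3 and 9 ≡ 1 (mod 4), so (7/9) = +(9/7).
Reduce top mod 7: now compute (2/7).
Pull out 2: since 7 ≡ 7 (mod 8), (2/7) = +1.
Reached (1/7) = 1. Collecting the sign flips along the way, the symbol is +1.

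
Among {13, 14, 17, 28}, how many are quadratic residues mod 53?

3

(13/53) = +1 → QR.
(14/53) = -1 → non-residue.
(17/53) = +1 → QR.
(28/53) = +1 → QR.
Total quadratic residues among the 4: 3.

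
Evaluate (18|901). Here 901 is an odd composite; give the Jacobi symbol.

-1

Pull out 2: since 901 ≡ 5 (mod 8), (2/901) = -1.
Reciprocity: 9 ≡ 1 and 901 ≡ 1 (mod 4), so (9/901) = +(901/9).
Reduce top mod 9: now compute (1/9).
Reached (1/9) = 1. Collecting the sign flips along the way, the symbol is -1.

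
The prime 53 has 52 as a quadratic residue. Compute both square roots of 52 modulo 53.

23, 30

53 ≡ 1 (mod 4), so we find a root by search.
Trying successive values, 23² = 529 ≡ 52 (mod 53). The other root is 53 − 23 = 30.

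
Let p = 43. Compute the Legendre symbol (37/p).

Reciprocity: 37 ≡ 1 and 43 ≡ 3 (mod 4), so (37/43) = +(43/37).
Reduce top mod 37: now compute (6/37).
Pull out 2: since 37 ≡ 5 (mod 8), (2/37) = -1.
Reciprocity: 3 ≡ 3 and 37 ≡ 1 (mod 4), so (3/37) = +(37/3).
Reduce top mod 3: now compute (1/3).
Reached (1/3) = 1. Collecting the sign flips along the way, the symbol is -1.

-1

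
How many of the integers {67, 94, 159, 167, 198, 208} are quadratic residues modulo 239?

(67/239) = +1 → QR.
(94/239) = -1 → non-residue.
(159/239) = -1 → non-residue.
(167/239) = -1 → non-residue.
(198/239) = +1 → QR.
(208/239) = -1 → non-residue.
Total quadratic residues among the 6: 2.

2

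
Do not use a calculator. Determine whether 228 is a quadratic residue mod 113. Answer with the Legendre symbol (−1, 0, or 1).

1

Euler's criterion: (228/113) ≡ 2^56 (mod 113).
2^2 ≡ 4 (mod 113)
2^4 ≡ 16 (mod 113)
2^8 ≡ 30 (mod 113)
2^16 ≡ 109 (mod 113)
2^32 ≡ 16 (mod 113)
2^56 = 2^(32+16+8) ≡ 1 (mod 113).
Result is 1, so (228/113) = 1.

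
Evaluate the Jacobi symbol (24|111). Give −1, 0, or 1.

0

Pull out 2^3: since 111 ≡ 7 (mod 8), (2/111) = +1, so (2/111)^3 = +1.
Reciprocity: 3 ≡ 3 and 111 ≡ 3 (mod 4), so (3/111) = −(111/3).
Reduce top mod 3: now compute (0/3).
Top reduces to 0: gcd > 1, so the symbol is 0.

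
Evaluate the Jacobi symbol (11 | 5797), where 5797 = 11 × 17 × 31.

0

Reciprocity: 11 ≡ 3 and 5797 ≡ 1 (mod 4), so (11/5797) = +(5797/11).
Reduce top mod 11: now compute (0/11).
Top reduces to 0: gcd > 1, so the symbol is 0.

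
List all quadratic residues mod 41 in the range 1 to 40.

1, 2, 4, 5, 8, 9, 10, 16, 18, 20, 21, 23, 25, 31, 32, 33, 36, 37, 39, 40

Square k = 1,…,20 (k and 41−k give the same square):
1²=1, 2²=4, 3²=9, 4²=16, 5²=25, 6²=36, 7²≡8, 8²≡23, 9²≡40, 10²≡18, 11²≡39, 12²≡21, 13²≡5, 14²≡32, 15²≡20, 16²≡10, 17²≡2, 18²≡37, 19²≡33, 20²≡31 (mod 41).
So the quadratic residues mod 41 are {1, 2, 4, 5, 8, 9, 10, 16, 18, 20, 21, 23, 25, 31, 32, 33, 36, 37, 39, 40}.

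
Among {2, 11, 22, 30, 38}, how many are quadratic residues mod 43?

2

(2/43) = -1 → non-residue.
(11/43) = +1 → QR.
(22/43) = -1 → non-residue.
(30/43) = -1 → non-residue.
(38/43) = +1 → QR.
Total quadratic residues among the 5: 2.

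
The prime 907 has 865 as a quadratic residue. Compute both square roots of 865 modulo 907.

310, 597

Since 907 ≡ 3 (mod 4), a square root of 865 is 865^((907+1)/4) = 865^227 mod 907.
Repeated squaring: 865^2≡857, 865^4≡686, 865^8≡770, 865^16≡629, 865^32≡189, 865^64≡348, 865^128≡473 (mod 907).
865^227 = 865^(128+64+32+2+1) ≡ 597 (mod 907).
Check: 597² = 356409 ≡ 865 (mod 907). The two roots are 310 and 597.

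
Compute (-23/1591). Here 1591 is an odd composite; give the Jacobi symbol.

First reduce: -23 ≡ 1568 (mod 1591).
Pull out 2^5: since 1591 ≡ 7 (mod 8), (2/1591) = +1, so (2/1591)^5 = +1.
Reciprocity: 49 ≡ 1 and 1591 ≡ 3 (mod 4), so (49/1591) = +(1591/49).
Reduce top mod 49: now compute (23/49).
Reciprocity: 23 ≡ 3 and 49 ≡ 1 (mod 4), so (23/49) = +(49/23).
Reduce top mod 23: now compute (3/23).
Reciprocity: 3 ≡ 3 and 23 ≡ 3 (mod 4), so (3/23) = −(23/3).
Reduce top mod 3: now compute (2/3).
Pull out 2: since 3 ≡ 3 (mod 8), (2/3) = -1.
Reached (1/3) = 1. Collecting the sign flips along the way, the symbol is +1.

1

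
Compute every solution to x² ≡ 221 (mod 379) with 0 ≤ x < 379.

Since 379 ≡ 3 (mod 4), a square root of 221 is 221^((379+1)/4) = 221^95 mod 379.
Repeated squaring: 221^2≡329, 221^4≡226, 221^8≡290, 221^16≡341, 221^32≡307, 221^64≡257 (mod 379).
221^95 = 221^(64+16+8+4+2+1) ≡ 333 (mod 379).
Check: 333² = 110889 ≡ 221 (mod 379). The two roots are 46 and 333.

46, 333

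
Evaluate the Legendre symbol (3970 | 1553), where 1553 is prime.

First reduce: 3970 ≡ 864 (mod 1553).
Pull out 2^5: since 1553 ≡ 1 (mod 8), (2/1553) = +1, so (2/1553)^5 = +1.
Reciprocity: 27 ≡ 3 and 1553 ≡ 1 (mod 4), so (27/1553) = +(1553/27).
Reduce top mod 27: now compute (14/27).
Pull out 2: since 27 ≡ 3 (mod 8), (2/27) = -1.
Reciprocity: 7 ≡ 3 and 27 ≡ 3 (mod 4), so (7/27) = −(27/7).
Reduce top mod 7: now compute (6/7).
Pull out 2: since 7 ≡ 7 (mod 8), (2/7) = +1.
Reciprocity: 3 ≡ 3 and 7 ≡ 3 (mod 4), so (3/7) = −(7/3).
Reduce top mod 3: now compute (1/3).
Reached (1/3) = 1. Collecting the sign flips along the way, the symbol is -1.

-1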